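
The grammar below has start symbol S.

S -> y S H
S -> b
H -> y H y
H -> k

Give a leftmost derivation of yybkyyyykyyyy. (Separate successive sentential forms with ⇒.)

S ⇒ ySH ⇒ yySHH ⇒ yybHH ⇒ yybkH ⇒ yybkyHy ⇒ yybkyyHyy ⇒ yybkyyyHyyy ⇒ yybkyyyyHyyyy ⇒ yybkyyyykyyyy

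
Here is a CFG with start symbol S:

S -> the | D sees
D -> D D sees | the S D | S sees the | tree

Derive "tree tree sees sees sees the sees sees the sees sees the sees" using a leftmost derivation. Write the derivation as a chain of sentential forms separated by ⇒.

S ⇒ D sees ⇒ S sees the sees ⇒ D sees sees the sees ⇒ S sees the sees sees the sees ⇒ D sees sees the sees sees the sees ⇒ S sees the sees sees the sees sees the sees ⇒ D sees sees the sees sees the sees sees the sees ⇒ D D sees sees sees the sees sees the sees sees the sees ⇒ tree D sees sees sees the sees sees the sees sees the sees ⇒ tree tree sees sees sees the sees sees the sees sees the sees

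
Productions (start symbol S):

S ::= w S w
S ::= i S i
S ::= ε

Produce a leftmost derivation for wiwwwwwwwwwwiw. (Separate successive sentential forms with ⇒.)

S⇒wSw⇒wiSiw⇒wiwSwiw⇒wiwwSwwiw⇒wiwwwSwwwiw⇒wiwwwwSwwwwiw⇒wiwwwwwSwwwwwiw⇒wiwwwwwwwwwwiw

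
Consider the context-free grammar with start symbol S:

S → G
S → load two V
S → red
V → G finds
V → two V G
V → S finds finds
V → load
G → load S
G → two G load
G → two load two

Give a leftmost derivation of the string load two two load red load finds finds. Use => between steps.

S => load two V => load two S finds finds => load two G finds finds => load two two G load finds finds => load two two load S load finds finds => load two two load red load finds finds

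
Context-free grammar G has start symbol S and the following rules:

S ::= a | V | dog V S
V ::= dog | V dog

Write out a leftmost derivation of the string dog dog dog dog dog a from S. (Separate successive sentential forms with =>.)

S => dog V S   [S ::= dog V S]
dog V S => dog V dog S   [V ::= V dog]
dog V dog S => dog dog dog S   [V ::= dog]
dog dog dog S => dog dog dog dog V S   [S ::= dog V S]
dog dog dog dog V S => dog dog dog dog dog S   [V ::= dog]
dog dog dog dog dog S => dog dog dog dog dog a   [S ::= a]

S => dog V S => dog V dog S => dog dog dog S => dog dog dog dog V S => dog dog dog dog dog S => dog dog dog dog dog a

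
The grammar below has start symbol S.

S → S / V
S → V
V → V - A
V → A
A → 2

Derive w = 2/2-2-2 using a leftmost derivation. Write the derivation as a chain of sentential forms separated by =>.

S => S/V => V/V => A/V => 2/V => 2/V-A => 2/V-A-A => 2/A-A-A => 2/2-A-A => 2/2-2-A => 2/2-2-2

S => S/V   [S → S / V]
S/V => V/V   [S → V]
V/V => A/V   [V → A]
A/V => 2/V   [A → 2]
2/V => 2/V-A   [V → V - A]
2/V-A => 2/V-A-A   [V → V - A]
2/V-A-A => 2/A-A-A   [V → A]
2/A-A-A => 2/2-A-A   [A → 2]
2/2-A-A => 2/2-2-A   [A → 2]
2/2-2-A => 2/2-2-2   [A → 2]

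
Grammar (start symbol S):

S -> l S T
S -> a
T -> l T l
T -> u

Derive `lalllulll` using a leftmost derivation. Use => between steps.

S=>lST=>laT=>lalTl=>lallTll=>lalllTlll=>lalllulll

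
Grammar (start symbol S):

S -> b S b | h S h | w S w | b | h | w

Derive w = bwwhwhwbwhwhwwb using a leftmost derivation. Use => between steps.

S => bSb => bwSwb => bwwSwwb => bwwhShwwb => bwwhwSwhwwb => bwwhwhShwhwwb => bwwhwhwSwhwhwwb => bwwhwhwbwhwhwwb

S => bSb   [S -> b S b]
bSb => bwSwb   [S -> w S w]
bwSwb => bwwSwwb   [S -> w S w]
bwwSwwb => bwwhShwwb   [S -> h S h]
bwwhShwwb => bwwhwSwhwwb   [S -> w S w]
bwwhwSwhwwb => bwwhwhShwhwwb   [S -> h S h]
bwwhwhShwhwwb => bwwhwhwSwhwhwwb   [S -> w S w]
bwwhwhwSwhwhwwb => bwwhwhwbwhwhwwb   [S -> b]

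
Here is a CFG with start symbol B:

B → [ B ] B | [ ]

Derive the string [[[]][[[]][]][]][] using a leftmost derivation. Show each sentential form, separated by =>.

B => [B]B   [B → [ B ] B]
[B]B => [[B]B]B   [B → [ B ] B]
[[B]B]B => [[[]]B]B   [B → [ ]]
[[[]]B]B => [[[]][B]B]B   [B → [ B ] B]
[[[]][B]B]B => [[[]][[B]B]B]B   [B → [ B ] B]
[[[]][[B]B]B]B => [[[]][[[]]B]B]B   [B → [ ]]
[[[]][[[]]B]B]B => [[[]][[[]][]]B]B   [B → [ ]]
[[[]][[[]][]]B]B => [[[]][[[]][]][]]B   [B → [ ]]
[[[]][[[]][]][]]B => [[[]][[[]][]][]][]   [B → [ ]]

B=>[B]B=>[[B]B]B=>[[[]]B]B=>[[[]][B]B]B=>[[[]][[B]B]B]B=>[[[]][[[]]B]B]B=>[[[]][[[]][]]B]B=>[[[]][[[]][]][]]B=>[[[]][[[]][]][]][]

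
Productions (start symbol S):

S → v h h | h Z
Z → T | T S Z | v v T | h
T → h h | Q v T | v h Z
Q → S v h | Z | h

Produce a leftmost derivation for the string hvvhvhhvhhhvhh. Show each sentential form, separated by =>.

S => hZ   [S → h Z]
hZ => hvvT   [Z → v v T]
hvvT => hvvQvT   [T → Q v T]
hvvQvT => hvvZvT   [Q → Z]
hvvZvT => hvvTSZvT   [Z → T S Z]
hvvTSZvT => hvvQvTSZvT   [T → Q v T]
hvvQvTSZvT => hvvZvTSZvT   [Q → Z]
hvvZvTSZvT => hvvhvTSZvT   [Z → h]
hvvhvTSZvT => hvvhvhhSZvT   [T → h h]
hvvhvhhSZvT => hvvhvhhvhhZvT   [S → v h h]
hvvhvhhvhhZvT => hvvhvhhvhhhvT   [Z → h]
hvvhvhhvhhhvT => hvvhvhhvhhhvhh   [T → h h]

S=>hZ=>hvvT=>hvvQvT=>hvvZvT=>hvvTSZvT=>hvvQvTSZvT=>hvvZvTSZvT=>hvvhvTSZvT=>hvvhvhhSZvT=>hvvhvhhvhhZvT=>hvvhvhhvhhhvT=>hvvhvhhvhhhvhh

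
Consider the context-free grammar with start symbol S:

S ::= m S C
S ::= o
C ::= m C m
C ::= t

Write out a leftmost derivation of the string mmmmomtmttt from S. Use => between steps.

S => mSC => mmSCC => mmmSCCC => mmmmSCCCC => mmmmoCCCC => mmmmomCmCCC => mmmmomtmCCC => mmmmomtmtCC => mmmmomtmttC => mmmmomtmttt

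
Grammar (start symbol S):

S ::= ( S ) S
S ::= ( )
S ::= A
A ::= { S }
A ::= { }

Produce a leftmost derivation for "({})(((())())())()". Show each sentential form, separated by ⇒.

S ⇒ (S)S   [S ::= ( S ) S]
(S)S ⇒ (A)S   [S ::= A]
(A)S ⇒ ({})S   [A ::= { }]
({})S ⇒ ({})(S)S   [S ::= ( S ) S]
({})(S)S ⇒ ({})((S)S)S   [S ::= ( S ) S]
({})((S)S)S ⇒ ({})(((S)S)S)S   [S ::= ( S ) S]
({})(((S)S)S)S ⇒ ({})(((())S)S)S   [S ::= ( )]
({})(((())S)S)S ⇒ ({})(((())())S)S   [S ::= ( )]
({})(((())())S)S ⇒ ({})(((())())())S   [S ::= ( )]
({})(((())())())S ⇒ ({})(((())())())()   [S ::= ( )]

S ⇒ (S)S ⇒ (A)S ⇒ ({})S ⇒ ({})(S)S ⇒ ({})((S)S)S ⇒ ({})(((S)S)S)S ⇒ ({})(((())S)S)S ⇒ ({})(((())())S)S ⇒ ({})(((())())())S ⇒ ({})(((())())())()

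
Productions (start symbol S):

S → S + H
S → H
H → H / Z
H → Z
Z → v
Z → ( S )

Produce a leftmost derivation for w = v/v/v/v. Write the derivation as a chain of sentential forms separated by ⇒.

S ⇒ H ⇒ H/Z ⇒ H/Z/Z ⇒ H/Z/Z/Z ⇒ Z/Z/Z/Z ⇒ v/Z/Z/Z ⇒ v/v/Z/Z ⇒ v/v/v/Z ⇒ v/v/v/v

S ⇒ H   [S → H]
H ⇒ H/Z   [H → H / Z]
H/Z ⇒ H/Z/Z   [H → H / Z]
H/Z/Z ⇒ H/Z/Z/Z   [H → H / Z]
H/Z/Z/Z ⇒ Z/Z/Z/Z   [H → Z]
Z/Z/Z/Z ⇒ v/Z/Z/Z   [Z → v]
v/Z/Z/Z ⇒ v/v/Z/Z   [Z → v]
v/v/Z/Z ⇒ v/v/v/Z   [Z → v]
v/v/v/Z ⇒ v/v/v/v   [Z → v]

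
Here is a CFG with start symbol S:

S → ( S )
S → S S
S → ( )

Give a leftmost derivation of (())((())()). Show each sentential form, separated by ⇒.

S⇒SS⇒(S)S⇒(())S⇒(())(S)⇒(())(SS)⇒(())((S)S)⇒(())((())S)⇒(())((())())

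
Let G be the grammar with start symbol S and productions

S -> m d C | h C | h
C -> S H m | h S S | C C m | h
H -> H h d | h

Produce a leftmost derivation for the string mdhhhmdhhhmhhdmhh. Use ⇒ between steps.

S ⇒ mdC   [S -> m d C]
mdC ⇒ mdhSS   [C -> h S S]
mdhSS ⇒ mdhhCS   [S -> h C]
mdhhCS ⇒ mdhhhSSS   [C -> h S S]
mdhhhSSS ⇒ mdhhhmdCSS   [S -> m d C]
mdhhhmdCSS ⇒ mdhhhmdSHmSS   [C -> S H m]
mdhhhmdSHmSS ⇒ mdhhhmdhCHmSS   [S -> h C]
mdhhhmdhCHmSS ⇒ mdhhhmdhCCmHmSS   [C -> C C m]
mdhhhmdhCCmHmSS ⇒ mdhhhmdhhCmHmSS   [C -> h]
mdhhhmdhhCmHmSS ⇒ mdhhhmdhhhmHmSS   [C -> h]
mdhhhmdhhhmHmSS ⇒ mdhhhmdhhhmHhdmSS   [H -> H h d]
mdhhhmdhhhmHhdmSS ⇒ mdhhhmdhhhmhhdmSS   [H -> h]
mdhhhmdhhhmhhdmSS ⇒ mdhhhmdhhhmhhdmhS   [S -> h]
mdhhhmdhhhmhhdmhS ⇒ mdhhhmdhhhmhhdmhh   [S -> h]

S ⇒ mdC ⇒ mdhSS ⇒ mdhhCS ⇒ mdhhhSSS ⇒ mdhhhmdCSS ⇒ mdhhhmdSHmSS ⇒ mdhhhmdhCHmSS ⇒ mdhhhmdhCCmHmSS ⇒ mdhhhmdhhCmHmSS ⇒ mdhhhmdhhhmHmSS ⇒ mdhhhmdhhhmHhdmSS ⇒ mdhhhmdhhhmhhdmSS ⇒ mdhhhmdhhhmhhdmhS ⇒ mdhhhmdhhhmhhdmhh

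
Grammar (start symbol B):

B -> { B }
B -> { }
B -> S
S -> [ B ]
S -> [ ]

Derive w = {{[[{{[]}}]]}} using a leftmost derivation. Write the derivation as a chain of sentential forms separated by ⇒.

B ⇒ {B}   [B -> { B }]
{B} ⇒ {{B}}   [B -> { B }]
{{B}} ⇒ {{S}}   [B -> S]
{{S}} ⇒ {{[B]}}   [S -> [ B ]]
{{[B]}} ⇒ {{[S]}}   [B -> S]
{{[S]}} ⇒ {{[[B]]}}   [S -> [ B ]]
{{[[B]]}} ⇒ {{[[{B}]]}}   [B -> { B }]
{{[[{B}]]}} ⇒ {{[[{{B}}]]}}   [B -> { B }]
{{[[{{B}}]]}} ⇒ {{[[{{S}}]]}}   [B -> S]
{{[[{{S}}]]}} ⇒ {{[[{{[]}}]]}}   [S -> [ ]]

B ⇒ {B} ⇒ {{B}} ⇒ {{S}} ⇒ {{[B]}} ⇒ {{[S]}} ⇒ {{[[B]]}} ⇒ {{[[{B}]]}} ⇒ {{[[{{B}}]]}} ⇒ {{[[{{S}}]]}} ⇒ {{[[{{[]}}]]}}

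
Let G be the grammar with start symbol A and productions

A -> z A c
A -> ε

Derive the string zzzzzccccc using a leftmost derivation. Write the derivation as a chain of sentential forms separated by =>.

A => zAc => zzAcc => zzzAccc => zzzzAcccc => zzzzzAccccc => zzzzzccccc

A => zAc   [A -> z A c]
zAc => zzAcc   [A -> z A c]
zzAcc => zzzAccc   [A -> z A c]
zzzAccc => zzzzAcccc   [A -> z A c]
zzzzAcccc => zzzzzAccccc   [A -> z A c]
zzzzzAccccc => zzzzzccccc   [A -> ε]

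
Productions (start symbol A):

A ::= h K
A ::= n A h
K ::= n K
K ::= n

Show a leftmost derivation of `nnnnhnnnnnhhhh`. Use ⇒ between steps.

A ⇒ nAh   [A ::= n A h]
nAh ⇒ nnAhh   [A ::= n A h]
nnAhh ⇒ nnnAhhh   [A ::= n A h]
nnnAhhh ⇒ nnnnAhhhh   [A ::= n A h]
nnnnAhhhh ⇒ nnnnhKhhhh   [A ::= h K]
nnnnhKhhhh ⇒ nnnnhnKhhhh   [K ::= n K]
nnnnhnKhhhh ⇒ nnnnhnnKhhhh   [K ::= n K]
nnnnhnnKhhhh ⇒ nnnnhnnnKhhhh   [K ::= n K]
nnnnhnnnKhhhh ⇒ nnnnhnnnnKhhhh   [K ::= n K]
nnnnhnnnnKhhhh ⇒ nnnnhnnnnnhhhh   [K ::= n]

A ⇒ nAh ⇒ nnAhh ⇒ nnnAhhh ⇒ nnnnAhhhh ⇒ nnnnhKhhhh ⇒ nnnnhnKhhhh ⇒ nnnnhnnKhhhh ⇒ nnnnhnnnKhhhh ⇒ nnnnhnnnnKhhhh ⇒ nnnnhnnnnnhhhh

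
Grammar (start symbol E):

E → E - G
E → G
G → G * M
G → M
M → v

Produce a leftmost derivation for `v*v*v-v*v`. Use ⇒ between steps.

E ⇒ E-G ⇒ G-G ⇒ G*M-G ⇒ G*M*M-G ⇒ M*M*M-G ⇒ v*M*M-G ⇒ v*v*M-G ⇒ v*v*v-G ⇒ v*v*v-G*M ⇒ v*v*v-M*M ⇒ v*v*v-v*M ⇒ v*v*v-v*v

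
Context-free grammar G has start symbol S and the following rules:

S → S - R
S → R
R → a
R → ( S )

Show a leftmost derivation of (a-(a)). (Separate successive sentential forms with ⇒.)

S⇒R⇒(S)⇒(S-R)⇒(R-R)⇒(a-R)⇒(a-(S))⇒(a-(R))⇒(a-(a))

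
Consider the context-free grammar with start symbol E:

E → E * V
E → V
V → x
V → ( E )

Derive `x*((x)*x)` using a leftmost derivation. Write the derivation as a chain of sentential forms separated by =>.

E => E*V => V*V => x*V => x*(E) => x*(E*V) => x*(V*V) => x*((E)*V) => x*((V)*V) => x*((x)*V) => x*((x)*x)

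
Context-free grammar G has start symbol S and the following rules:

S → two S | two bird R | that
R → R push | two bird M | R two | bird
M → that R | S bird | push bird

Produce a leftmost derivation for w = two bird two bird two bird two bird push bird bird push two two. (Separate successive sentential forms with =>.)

S => two bird R   [S → two bird R]
two bird R => two bird R two   [R → R two]
two bird R two => two bird R two two   [R → R two]
two bird R two two => two bird R push two two   [R → R push]
two bird R push two two => two bird two bird M push two two   [R → two bird M]
two bird two bird M push two two => two bird two bird S bird push two two   [M → S bird]
two bird two bird S bird push two two => two bird two bird two bird R bird push two two   [S → two bird R]
two bird two bird two bird R bird push two two => two bird two bird two bird two bird M bird push two two   [R → two bird M]
two bird two bird two bird two bird M bird push two two => two bird two bird two bird two bird push bird bird push two two   [M → push bird]

S => two bird R => two bird R two => two bird R two two => two bird R push two two => two bird two bird M push two two => two bird two bird S bird push two two => two bird two bird two bird R bird push two two => two bird two bird two bird two bird M bird push two two => two bird two bird two bird two bird push bird bird push two two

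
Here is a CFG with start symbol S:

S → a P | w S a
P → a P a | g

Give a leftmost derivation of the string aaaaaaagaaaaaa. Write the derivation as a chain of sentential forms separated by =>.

S => aP => aaPa => aaaPaa => aaaaPaaa => aaaaaPaaaa => aaaaaaPaaaaa => aaaaaaaPaaaaaa => aaaaaaagaaaaaa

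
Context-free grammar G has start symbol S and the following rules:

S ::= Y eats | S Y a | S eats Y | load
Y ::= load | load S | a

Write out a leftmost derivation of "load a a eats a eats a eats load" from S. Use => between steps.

S => S eats Y   [S ::= S eats Y]
S eats Y => S eats Y eats Y   [S ::= S eats Y]
S eats Y eats Y => S eats Y eats Y eats Y   [S ::= S eats Y]
S eats Y eats Y eats Y => S Y a eats Y eats Y eats Y   [S ::= S Y a]
S Y a eats Y eats Y eats Y => load Y a eats Y eats Y eats Y   [S ::= load]
load Y a eats Y eats Y eats Y => load a a eats Y eats Y eats Y   [Y ::= a]
load a a eats Y eats Y eats Y => load a a eats a eats Y eats Y   [Y ::= a]
load a a eats a eats Y eats Y => load a a eats a eats a eats Y   [Y ::= a]
load a a eats a eats a eats Y => load a a eats a eats a eats load   [Y ::= load]

S => S eats Y => S eats Y eats Y => S eats Y eats Y eats Y => S Y a eats Y eats Y eats Y => load Y a eats Y eats Y eats Y => load a a eats Y eats Y eats Y => load a a eats a eats Y eats Y => load a a eats a eats a eats Y => load a a eats a eats a eats load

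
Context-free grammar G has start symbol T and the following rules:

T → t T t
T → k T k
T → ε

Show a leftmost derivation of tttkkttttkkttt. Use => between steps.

T => tTt   [T → t T t]
tTt => ttTtt   [T → t T t]
ttTtt => tttTttt   [T → t T t]
tttTttt => tttkTkttt   [T → k T k]
tttkTkttt => tttkkTkkttt   [T → k T k]
tttkkTkkttt => tttkktTtkkttt   [T → t T t]
tttkktTtkkttt => tttkkttTttkkttt   [T → t T t]
tttkkttTttkkttt => tttkkttttkkttt   [T → ε]

T=>tTt=>ttTtt=>tttTttt=>tttkTkttt=>tttkkTkkttt=>tttkktTtkkttt=>tttkkttTttkkttt=>tttkkttttkkttt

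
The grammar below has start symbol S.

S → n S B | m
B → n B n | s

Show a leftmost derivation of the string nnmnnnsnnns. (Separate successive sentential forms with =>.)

S => nSB   [S → n S B]
nSB => nnSBB   [S → n S B]
nnSBB => nnmBB   [S → m]
nnmBB => nnmnBnB   [B → n B n]
nnmnBnB => nnmnnBnnB   [B → n B n]
nnmnnBnnB => nnmnnnBnnnB   [B → n B n]
nnmnnnBnnnB => nnmnnnsnnnB   [B → s]
nnmnnnsnnnB => nnmnnnsnnns   [B → s]

S => nSB => nnSBB => nnmBB => nnmnBnB => nnmnnBnnB => nnmnnnBnnnB => nnmnnnsnnnB => nnmnnnsnnns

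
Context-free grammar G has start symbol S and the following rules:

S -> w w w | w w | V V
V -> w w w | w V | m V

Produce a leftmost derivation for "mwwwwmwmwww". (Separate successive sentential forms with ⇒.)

S ⇒ VV   [S -> V V]
VV ⇒ mVV   [V -> m V]
mVV ⇒ mwwwV   [V -> w w w]
mwwwV ⇒ mwwwwV   [V -> w V]
mwwwwV ⇒ mwwwwmV   [V -> m V]
mwwwwmV ⇒ mwwwwmwV   [V -> w V]
mwwwwmwV ⇒ mwwwwmwmV   [V -> m V]
mwwwwmwmV ⇒ mwwwwmwmwww   [V -> w w w]

S ⇒ VV ⇒ mVV ⇒ mwwwV ⇒ mwwwwV ⇒ mwwwwmV ⇒ mwwwwmwV ⇒ mwwwwmwmV ⇒ mwwwwmwmwww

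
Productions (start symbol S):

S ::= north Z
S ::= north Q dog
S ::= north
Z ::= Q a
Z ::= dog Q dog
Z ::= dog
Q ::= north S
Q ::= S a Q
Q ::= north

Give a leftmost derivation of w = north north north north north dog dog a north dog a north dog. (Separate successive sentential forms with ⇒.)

S ⇒ north Q dog ⇒ north S a Q dog ⇒ north north Q dog a Q dog ⇒ north north S a Q dog a Q dog ⇒ north north north Q dog a Q dog a Q dog ⇒ north north north north S dog a Q dog a Q dog ⇒ north north north north north Z dog a Q dog a Q dog ⇒ north north north north north dog dog a Q dog a Q dog ⇒ north north north north north dog dog a north dog a Q dog ⇒ north north north north north dog dog a north dog a north dog

S ⇒ north Q dog   [S ::= north Q dog]
north Q dog ⇒ north S a Q dog   [Q ::= S a Q]
north S a Q dog ⇒ north north Q dog a Q dog   [S ::= north Q dog]
north north Q dog a Q dog ⇒ north north S a Q dog a Q dog   [Q ::= S a Q]
north north S a Q dog a Q dog ⇒ north north north Q dog a Q dog a Q dog   [S ::= north Q dog]
north north north Q dog a Q dog a Q dog ⇒ north north north north S dog a Q dog a Q dog   [Q ::= north S]
north north north north S dog a Q dog a Q dog ⇒ north north north north north Z dog a Q dog a Q dog   [S ::= north Z]
north north north north north Z dog a Q dog a Q dog ⇒ north north north north north dog dog a Q dog a Q dog   [Z ::= dog]
north north north north north dog dog a Q dog a Q dog ⇒ north north north north north dog dog a north dog a Q dog   [Q ::= north]
north north north north north dog dog a north dog a Q dog ⇒ north north north north north dog dog a north dog a north dog   [Q ::= north]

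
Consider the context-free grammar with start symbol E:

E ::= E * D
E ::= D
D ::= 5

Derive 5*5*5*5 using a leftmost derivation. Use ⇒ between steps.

E ⇒ E*D   [E ::= E * D]
E*D ⇒ E*D*D   [E ::= E * D]
E*D*D ⇒ E*D*D*D   [E ::= E * D]
E*D*D*D ⇒ D*D*D*D   [E ::= D]
D*D*D*D ⇒ 5*D*D*D   [D ::= 5]
5*D*D*D ⇒ 5*5*D*D   [D ::= 5]
5*5*D*D ⇒ 5*5*5*D   [D ::= 5]
5*5*5*D ⇒ 5*5*5*5   [D ::= 5]

E⇒E*D⇒E*D*D⇒E*D*D*D⇒D*D*D*D⇒5*D*D*D⇒5*5*D*D⇒5*5*5*D⇒5*5*5*5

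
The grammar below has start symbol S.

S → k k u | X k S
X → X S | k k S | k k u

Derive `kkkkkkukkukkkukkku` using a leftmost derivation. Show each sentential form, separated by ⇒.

S ⇒ XkS   [S → X k S]
XkS ⇒ kkSkS   [X → k k S]
kkSkS ⇒ kkXkSkS   [S → X k S]
kkXkSkS ⇒ kkXSkSkS   [X → X S]
kkXSkSkS ⇒ kkkkSSkSkS   [X → k k S]
kkkkSSkSkS ⇒ kkkkkkuSkSkS   [S → k k u]
kkkkkkuSkSkS ⇒ kkkkkkukkukSkS   [S → k k u]
kkkkkkukkukSkS ⇒ kkkkkkukkukkkukS   [S → k k u]
kkkkkkukkukkkukS ⇒ kkkkkkukkukkkukkku   [S → k k u]

S ⇒ XkS ⇒ kkSkS ⇒ kkXkSkS ⇒ kkXSkSkS ⇒ kkkkSSkSkS ⇒ kkkkkkuSkSkS ⇒ kkkkkkukkukSkS ⇒ kkkkkkukkukkkukS ⇒ kkkkkkukkukkkukkku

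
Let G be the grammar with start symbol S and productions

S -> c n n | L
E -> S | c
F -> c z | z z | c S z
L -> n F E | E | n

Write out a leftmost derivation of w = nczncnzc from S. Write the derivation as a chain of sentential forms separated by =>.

S => L => nFE => nczE => nczS => nczL => ncznFE => nczncSzE => nczncLzE => nczncnzE => nczncnzc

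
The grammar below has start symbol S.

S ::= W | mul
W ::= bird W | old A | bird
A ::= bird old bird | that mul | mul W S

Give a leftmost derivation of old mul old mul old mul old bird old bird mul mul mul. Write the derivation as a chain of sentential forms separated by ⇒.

S ⇒ W ⇒ old A ⇒ old mul W S ⇒ old mul old A S ⇒ old mul old mul W S S ⇒ old mul old mul old A S S ⇒ old mul old mul old mul W S S S ⇒ old mul old mul old mul old A S S S ⇒ old mul old mul old mul old bird old bird S S S ⇒ old mul old mul old mul old bird old bird mul S S ⇒ old mul old mul old mul old bird old bird mul mul S ⇒ old mul old mul old mul old bird old bird mul mul mul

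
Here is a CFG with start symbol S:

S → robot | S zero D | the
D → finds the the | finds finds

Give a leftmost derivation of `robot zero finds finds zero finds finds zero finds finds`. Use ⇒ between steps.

S ⇒ S zero D   [S → S zero D]
S zero D ⇒ S zero D zero D   [S → S zero D]
S zero D zero D ⇒ S zero D zero D zero D   [S → S zero D]
S zero D zero D zero D ⇒ robot zero D zero D zero D   [S → robot]
robot zero D zero D zero D ⇒ robot zero finds finds zero D zero D   [D → finds finds]
robot zero finds finds zero D zero D ⇒ robot zero finds finds zero finds finds zero D   [D → finds finds]
robot zero finds finds zero finds finds zero D ⇒ robot zero finds finds zero finds finds zero finds finds   [D → finds finds]

S ⇒ S zero D ⇒ S zero D zero D ⇒ S zero D zero D zero D ⇒ robot zero D zero D zero D ⇒ robot zero finds finds zero D zero D ⇒ robot zero finds finds zero finds finds zero D ⇒ robot zero finds finds zero finds finds zero finds finds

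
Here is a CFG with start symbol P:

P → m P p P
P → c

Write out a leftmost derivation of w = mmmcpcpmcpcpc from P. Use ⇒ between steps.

P ⇒ mPpP ⇒ mmPpPpP ⇒ mmmPpPpPpP ⇒ mmmcpPpPpP ⇒ mmmcpcpPpP ⇒ mmmcpcpmPpPpP ⇒ mmmcpcpmcpPpP ⇒ mmmcpcpmcpcpP ⇒ mmmcpcpmcpcpc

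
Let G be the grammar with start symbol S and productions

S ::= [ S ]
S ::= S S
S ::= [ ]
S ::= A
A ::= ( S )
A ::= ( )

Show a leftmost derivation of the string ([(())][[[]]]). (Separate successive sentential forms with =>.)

S => A   [S ::= A]
A => (S)   [A ::= ( S )]
(S) => (SS)   [S ::= S S]
(SS) => ([S]S)   [S ::= [ S ]]
([S]S) => ([A]S)   [S ::= A]
([A]S) => ([(S)]S)   [A ::= ( S )]
([(S)]S) => ([(A)]S)   [S ::= A]
([(A)]S) => ([(())]S)   [A ::= ( )]
([(())]S) => ([(())][S])   [S ::= [ S ]]
([(())][S]) => ([(())][[S]])   [S ::= [ S ]]
([(())][[S]]) => ([(())][[[]]])   [S ::= [ ]]

S => A => (S) => (SS) => ([S]S) => ([A]S) => ([(S)]S) => ([(A)]S) => ([(())]S) => ([(())][S]) => ([(())][[S]]) => ([(())][[[]]])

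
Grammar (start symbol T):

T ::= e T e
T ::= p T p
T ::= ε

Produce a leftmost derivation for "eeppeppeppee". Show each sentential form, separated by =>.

T=>eTe=>eeTee=>eepTpee=>eeppTppee=>eeppeTeppee=>eeppepTpeppee=>eeppeppeppee

T => eTe   [T ::= e T e]
eTe => eeTee   [T ::= e T e]
eeTee => eepTpee   [T ::= p T p]
eepTpee => eeppTppee   [T ::= p T p]
eeppTppee => eeppeTeppee   [T ::= e T e]
eeppeTeppee => eeppepTpeppee   [T ::= p T p]
eeppepTpeppee => eeppeppeppee   [T ::= ε]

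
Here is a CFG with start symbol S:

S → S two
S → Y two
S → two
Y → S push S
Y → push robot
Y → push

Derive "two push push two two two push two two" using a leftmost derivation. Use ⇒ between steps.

S ⇒ Y two   [S → Y two]
Y two ⇒ S push S two   [Y → S push S]
S push S two ⇒ Y two push S two   [S → Y two]
Y two push S two ⇒ S push S two push S two   [Y → S push S]
S push S two push S two ⇒ two push S two push S two   [S → two]
two push S two push S two ⇒ two push S two two push S two   [S → S two]
two push S two two push S two ⇒ two push Y two two two push S two   [S → Y two]
two push Y two two two push S two ⇒ two push push two two two push S two   [Y → push]
two push push two two two push S two ⇒ two push push two two two push two two   [S → two]

S ⇒ Y two ⇒ S push S two ⇒ Y two push S two ⇒ S push S two push S two ⇒ two push S two push S two ⇒ two push S two two push S two ⇒ two push Y two two two push S two ⇒ two push push two two two push S two ⇒ two push push two two two push two two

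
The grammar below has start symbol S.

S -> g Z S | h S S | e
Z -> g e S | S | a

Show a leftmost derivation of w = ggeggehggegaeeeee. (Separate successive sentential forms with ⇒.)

S ⇒ gZS ⇒ ggeSS ⇒ ggegZSS ⇒ ggeggeSSS ⇒ ggeggehSSSS ⇒ ggeggehgZSSSS ⇒ ggeggehggeSSSSS ⇒ ggeggehggegZSSSSS ⇒ ggeggehggegaSSSSS ⇒ ggeggehggegaeSSSS ⇒ ggeggehggegaeeSSS ⇒ ggeggehggegaeeeSS ⇒ ggeggehggegaeeeeS ⇒ ggeggehggegaeeeee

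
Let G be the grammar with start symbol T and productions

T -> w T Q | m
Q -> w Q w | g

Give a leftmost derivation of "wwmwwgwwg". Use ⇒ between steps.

T ⇒ wTQ   [T -> w T Q]
wTQ ⇒ wwTQQ   [T -> w T Q]
wwTQQ ⇒ wwmQQ   [T -> m]
wwmQQ ⇒ wwmwQwQ   [Q -> w Q w]
wwmwQwQ ⇒ wwmwwQwwQ   [Q -> w Q w]
wwmwwQwwQ ⇒ wwmwwgwwQ   [Q -> g]
wwmwwgwwQ ⇒ wwmwwgwwg   [Q -> g]

T ⇒ wTQ ⇒ wwTQQ ⇒ wwmQQ ⇒ wwmwQwQ ⇒ wwmwwQwwQ ⇒ wwmwwgwwQ ⇒ wwmwwgwwg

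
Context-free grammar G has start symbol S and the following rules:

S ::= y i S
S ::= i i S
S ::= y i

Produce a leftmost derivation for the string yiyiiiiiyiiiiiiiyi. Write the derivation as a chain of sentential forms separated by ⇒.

S ⇒ yiS ⇒ yiyiS ⇒ yiyiiiS ⇒ yiyiiiiiS ⇒ yiyiiiiiyiS ⇒ yiyiiiiiyiiiS ⇒ yiyiiiiiyiiiiiS ⇒ yiyiiiiiyiiiiiiiS ⇒ yiyiiiiiyiiiiiiiyi

S ⇒ yiS   [S ::= y i S]
yiS ⇒ yiyiS   [S ::= y i S]
yiyiS ⇒ yiyiiiS   [S ::= i i S]
yiyiiiS ⇒ yiyiiiiiS   [S ::= i i S]
yiyiiiiiS ⇒ yiyiiiiiyiS   [S ::= y i S]
yiyiiiiiyiS ⇒ yiyiiiiiyiiiS   [S ::= i i S]
yiyiiiiiyiiiS ⇒ yiyiiiiiyiiiiiS   [S ::= i i S]
yiyiiiiiyiiiiiS ⇒ yiyiiiiiyiiiiiiiS   [S ::= i i S]
yiyiiiiiyiiiiiiiS ⇒ yiyiiiiiyiiiiiiiyi   [S ::= y i]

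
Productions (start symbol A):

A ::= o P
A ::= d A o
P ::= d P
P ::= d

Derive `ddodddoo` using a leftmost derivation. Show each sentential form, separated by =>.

A=>dAo=>ddAoo=>ddoPoo=>ddodPoo=>ddoddPoo=>ddodddoo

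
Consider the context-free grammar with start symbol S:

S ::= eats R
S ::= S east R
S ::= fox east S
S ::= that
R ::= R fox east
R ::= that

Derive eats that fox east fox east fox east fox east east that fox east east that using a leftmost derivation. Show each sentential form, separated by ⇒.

S ⇒ S east R ⇒ S east R east R ⇒ eats R east R east R ⇒ eats R fox east east R east R ⇒ eats R fox east fox east east R east R ⇒ eats R fox east fox east fox east east R east R ⇒ eats R fox east fox east fox east fox east east R east R ⇒ eats that fox east fox east fox east fox east east R east R ⇒ eats that fox east fox east fox east fox east east R fox east east R ⇒ eats that fox east fox east fox east fox east east that fox east east R ⇒ eats that fox east fox east fox east fox east east that fox east east that

S ⇒ S east R   [S ::= S east R]
S east R ⇒ S east R east R   [S ::= S east R]
S east R east R ⇒ eats R east R east R   [S ::= eats R]
eats R east R east R ⇒ eats R fox east east R east R   [R ::= R fox east]
eats R fox east east R east R ⇒ eats R fox east fox east east R east R   [R ::= R fox east]
eats R fox east fox east east R east R ⇒ eats R fox east fox east fox east east R east R   [R ::= R fox east]
eats R fox east fox east fox east east R east R ⇒ eats R fox east fox east fox east fox east east R east R   [R ::= R fox east]
eats R fox east fox east fox east fox east east R east R ⇒ eats that fox east fox east fox east fox east east R east R   [R ::= that]
eats that fox east fox east fox east fox east east R east R ⇒ eats that fox east fox east fox east fox east east R fox east east R   [R ::= R fox east]
eats that fox east fox east fox east fox east east R fox east east R ⇒ eats that fox east fox east fox east fox east east that fox east east R   [R ::= that]
eats that fox east fox east fox east fox east east that fox east east R ⇒ eats that fox east fox east fox east fox east east that fox east east that   [R ::= that]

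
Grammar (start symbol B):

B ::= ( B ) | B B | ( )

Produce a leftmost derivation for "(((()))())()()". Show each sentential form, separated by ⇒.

B ⇒ BB   [B ::= B B]
BB ⇒ BBB   [B ::= B B]
BBB ⇒ (B)BB   [B ::= ( B )]
(B)BB ⇒ (BB)BB   [B ::= B B]
(BB)BB ⇒ ((B)B)BB   [B ::= ( B )]
((B)B)BB ⇒ (((B))B)BB   [B ::= ( B )]
(((B))B)BB ⇒ (((()))B)BB   [B ::= ( )]
(((()))B)BB ⇒ (((()))())BB   [B ::= ( )]
(((()))())BB ⇒ (((()))())()B   [B ::= ( )]
(((()))())()B ⇒ (((()))())()()   [B ::= ( )]

B ⇒ BB ⇒ BBB ⇒ (B)BB ⇒ (BB)BB ⇒ ((B)B)BB ⇒ (((B))B)BB ⇒ (((()))B)BB ⇒ (((()))())BB ⇒ (((()))())()B ⇒ (((()))())()()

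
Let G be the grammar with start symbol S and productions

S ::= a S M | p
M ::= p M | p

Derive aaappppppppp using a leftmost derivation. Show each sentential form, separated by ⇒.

S⇒aSM⇒aaSMM⇒aaaSMMM⇒aaapMMM⇒aaappMMM⇒aaapppMMM⇒aaappppMM⇒aaapppppM⇒aaappppppM⇒aaapppppppM⇒aaappppppppM⇒aaappppppppp

S ⇒ aSM   [S ::= a S M]
aSM ⇒ aaSMM   [S ::= a S M]
aaSMM ⇒ aaaSMMM   [S ::= a S M]
aaaSMMM ⇒ aaapMMM   [S ::= p]
aaapMMM ⇒ aaappMMM   [M ::= p M]
aaappMMM ⇒ aaapppMMM   [M ::= p M]
aaapppMMM ⇒ aaappppMM   [M ::= p]
aaappppMM ⇒ aaapppppM   [M ::= p]
aaapppppM ⇒ aaappppppM   [M ::= p M]
aaappppppM ⇒ aaapppppppM   [M ::= p M]
aaapppppppM ⇒ aaappppppppM   [M ::= p M]
aaappppppppM ⇒ aaappppppppp   [M ::= p]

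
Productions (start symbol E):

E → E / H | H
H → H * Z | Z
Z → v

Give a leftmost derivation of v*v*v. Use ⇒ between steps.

E ⇒ H ⇒ H*Z ⇒ H*Z*Z ⇒ Z*Z*Z ⇒ v*Z*Z ⇒ v*v*Z ⇒ v*v*v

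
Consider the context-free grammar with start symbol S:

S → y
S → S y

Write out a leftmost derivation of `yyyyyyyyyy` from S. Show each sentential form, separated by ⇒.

S ⇒ Sy ⇒ Syy ⇒ Syyy ⇒ Syyyy ⇒ Syyyyy ⇒ Syyyyyy ⇒ Syyyyyyy ⇒ Syyyyyyyy ⇒ Syyyyyyyyy ⇒ yyyyyyyyyy

S ⇒ Sy   [S → S y]
Sy ⇒ Syy   [S → S y]
Syy ⇒ Syyy   [S → S y]
Syyy ⇒ Syyyy   [S → S y]
Syyyy ⇒ Syyyyy   [S → S y]
Syyyyy ⇒ Syyyyyy   [S → S y]
Syyyyyy ⇒ Syyyyyyy   [S → S y]
Syyyyyyy ⇒ Syyyyyyyy   [S → S y]
Syyyyyyyy ⇒ Syyyyyyyyy   [S → S y]
Syyyyyyyyy ⇒ yyyyyyyyyy   [S → y]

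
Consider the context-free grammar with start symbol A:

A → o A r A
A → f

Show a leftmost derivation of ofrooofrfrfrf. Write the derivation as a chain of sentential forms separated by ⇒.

A ⇒ oArA   [A → o A r A]
oArA ⇒ ofrA   [A → f]
ofrA ⇒ ofroArA   [A → o A r A]
ofroArA ⇒ ofrooArArA   [A → o A r A]
ofrooArArA ⇒ ofroooArArArA   [A → o A r A]
ofroooArArArA ⇒ ofrooofrArArA   [A → f]
ofrooofrArArA ⇒ ofrooofrfrArA   [A → f]
ofrooofrfrArA ⇒ ofrooofrfrfrA   [A → f]
ofrooofrfrfrA ⇒ ofrooofrfrfrf   [A → f]

A ⇒ oArA ⇒ ofrA ⇒ ofroArA ⇒ ofrooArArA ⇒ ofroooArArArA ⇒ ofrooofrArArA ⇒ ofrooofrfrArA ⇒ ofrooofrfrfrA ⇒ ofrooofrfrfrf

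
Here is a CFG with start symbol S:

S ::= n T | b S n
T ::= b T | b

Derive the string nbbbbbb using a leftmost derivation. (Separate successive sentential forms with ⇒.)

S ⇒ nT   [S ::= n T]
nT ⇒ nbT   [T ::= b T]
nbT ⇒ nbbT   [T ::= b T]
nbbT ⇒ nbbbT   [T ::= b T]
nbbbT ⇒ nbbbbT   [T ::= b T]
nbbbbT ⇒ nbbbbbT   [T ::= b T]
nbbbbbT ⇒ nbbbbbb   [T ::= b]

S ⇒ nT ⇒ nbT ⇒ nbbT ⇒ nbbbT ⇒ nbbbbT ⇒ nbbbbbT ⇒ nbbbbbb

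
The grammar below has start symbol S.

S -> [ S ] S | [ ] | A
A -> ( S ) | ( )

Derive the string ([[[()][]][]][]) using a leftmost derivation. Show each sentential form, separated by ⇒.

S ⇒ A ⇒ (S) ⇒ ([S]S) ⇒ ([[S]S]S) ⇒ ([[[S]S]S]S) ⇒ ([[[A]S]S]S) ⇒ ([[[()]S]S]S) ⇒ ([[[()][]]S]S) ⇒ ([[[()][]][]]S) ⇒ ([[[()][]][]][])

S ⇒ A   [S -> A]
A ⇒ (S)   [A -> ( S )]
(S) ⇒ ([S]S)   [S -> [ S ] S]
([S]S) ⇒ ([[S]S]S)   [S -> [ S ] S]
([[S]S]S) ⇒ ([[[S]S]S]S)   [S -> [ S ] S]
([[[S]S]S]S) ⇒ ([[[A]S]S]S)   [S -> A]
([[[A]S]S]S) ⇒ ([[[()]S]S]S)   [A -> ( )]
([[[()]S]S]S) ⇒ ([[[()][]]S]S)   [S -> [ ]]
([[[()][]]S]S) ⇒ ([[[()][]][]]S)   [S -> [ ]]
([[[()][]][]]S) ⇒ ([[[()][]][]][])   [S -> [ ]]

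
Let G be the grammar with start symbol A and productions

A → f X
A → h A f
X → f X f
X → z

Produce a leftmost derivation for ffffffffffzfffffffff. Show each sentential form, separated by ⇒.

A ⇒ fX ⇒ ffXf ⇒ fffXff ⇒ ffffXfff ⇒ fffffXffff ⇒ ffffffXfffff ⇒ fffffffXffffff ⇒ ffffffffXfffffff ⇒ fffffffffXffffffff ⇒ ffffffffffXfffffffff ⇒ ffffffffffzfffffffff

A ⇒ fX   [A → f X]
fX ⇒ ffXf   [X → f X f]
ffXf ⇒ fffXff   [X → f X f]
fffXff ⇒ ffffXfff   [X → f X f]
ffffXfff ⇒ fffffXffff   [X → f X f]
fffffXffff ⇒ ffffffXfffff   [X → f X f]
ffffffXfffff ⇒ fffffffXffffff   [X → f X f]
fffffffXffffff ⇒ ffffffffXfffffff   [X → f X f]
ffffffffXfffffff ⇒ fffffffffXffffffff   [X → f X f]
fffffffffXffffffff ⇒ ffffffffffXfffffffff   [X → f X f]
ffffffffffXfffffffff ⇒ ffffffffffzfffffffff   [X → z]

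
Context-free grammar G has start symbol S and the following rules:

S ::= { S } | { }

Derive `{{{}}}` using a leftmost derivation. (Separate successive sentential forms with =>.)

S => {S}   [S ::= { S }]
{S} => {{S}}   [S ::= { S }]
{{S}} => {{{}}}   [S ::= { }]

S => {S} => {{S}} => {{{}}}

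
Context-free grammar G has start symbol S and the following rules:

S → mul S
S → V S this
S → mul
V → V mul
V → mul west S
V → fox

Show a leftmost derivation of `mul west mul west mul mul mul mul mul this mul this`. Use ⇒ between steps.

S ⇒ V S this ⇒ mul west S S this ⇒ mul west V S this S this ⇒ mul west V mul S this S this ⇒ mul west mul west S mul S this S this ⇒ mul west mul west mul S mul S this S this ⇒ mul west mul west mul mul mul S this S this ⇒ mul west mul west mul mul mul mul S this S this ⇒ mul west mul west mul mul mul mul mul this S this ⇒ mul west mul west mul mul mul mul mul this mul this

S ⇒ V S this   [S → V S this]
V S this ⇒ mul west S S this   [V → mul west S]
mul west S S this ⇒ mul west V S this S this   [S → V S this]
mul west V S this S this ⇒ mul west V mul S this S this   [V → V mul]
mul west V mul S this S this ⇒ mul west mul west S mul S this S this   [V → mul west S]
mul west mul west S mul S this S this ⇒ mul west mul west mul S mul S this S this   [S → mul S]
mul west mul west mul S mul S this S this ⇒ mul west mul west mul mul mul S this S this   [S → mul]
mul west mul west mul mul mul S this S this ⇒ mul west mul west mul mul mul mul S this S this   [S → mul S]
mul west mul west mul mul mul mul S this S this ⇒ mul west mul west mul mul mul mul mul this S this   [S → mul]
mul west mul west mul mul mul mul mul this S this ⇒ mul west mul west mul mul mul mul mul this mul this   [S → mul]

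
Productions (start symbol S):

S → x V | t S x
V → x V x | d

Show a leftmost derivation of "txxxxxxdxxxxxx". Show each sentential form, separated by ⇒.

S ⇒ tSx ⇒ txVx ⇒ txxVxx ⇒ txxxVxxx ⇒ txxxxVxxxx ⇒ txxxxxVxxxxx ⇒ txxxxxxVxxxxxx ⇒ txxxxxxdxxxxxx

S ⇒ tSx   [S → t S x]
tSx ⇒ txVx   [S → x V]
txVx ⇒ txxVxx   [V → x V x]
txxVxx ⇒ txxxVxxx   [V → x V x]
txxxVxxx ⇒ txxxxVxxxx   [V → x V x]
txxxxVxxxx ⇒ txxxxxVxxxxx   [V → x V x]
txxxxxVxxxxx ⇒ txxxxxxVxxxxxx   [V → x V x]
txxxxxxVxxxxxx ⇒ txxxxxxdxxxxxx   [V → d]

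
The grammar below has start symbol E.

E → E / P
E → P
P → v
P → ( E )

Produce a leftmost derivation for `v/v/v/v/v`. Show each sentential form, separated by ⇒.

E⇒E/P⇒E/P/P⇒E/P/P/P⇒E/P/P/P/P⇒P/P/P/P/P⇒v/P/P/P/P⇒v/v/P/P/P⇒v/v/v/P/P⇒v/v/v/v/P⇒v/v/v/v/v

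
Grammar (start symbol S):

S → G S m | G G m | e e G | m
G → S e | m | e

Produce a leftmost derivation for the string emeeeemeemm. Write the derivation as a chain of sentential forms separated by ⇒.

S ⇒ GSm   [S → G S m]
GSm ⇒ eSm   [G → e]
eSm ⇒ eGGmm   [S → G G m]
eGGmm ⇒ eSeGmm   [G → S e]
eSeGmm ⇒ eGSmeGmm   [S → G S m]
eGSmeGmm ⇒ eSeSmeGmm   [G → S e]
eSeSmeGmm ⇒ emeSmeGmm   [S → m]
emeSmeGmm ⇒ emeeeGmeGmm   [S → e e G]
emeeeGmeGmm ⇒ emeeeemeGmm   [G → e]
emeeeemeGmm ⇒ emeeeemeemm   [G → e]

S ⇒ GSm ⇒ eSm ⇒ eGGmm ⇒ eSeGmm ⇒ eGSmeGmm ⇒ eSeSmeGmm ⇒ emeSmeGmm ⇒ emeeeGmeGmm ⇒ emeeeemeGmm ⇒ emeeeemeemm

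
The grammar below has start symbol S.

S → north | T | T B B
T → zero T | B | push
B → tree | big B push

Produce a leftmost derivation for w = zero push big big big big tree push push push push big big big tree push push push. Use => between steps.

S => T B B => zero T B B => zero push B B => zero push big B push B => zero push big big B push push B => zero push big big big B push push push B => zero push big big big big B push push push push B => zero push big big big big tree push push push push B => zero push big big big big tree push push push push big B push => zero push big big big big tree push push push push big big B push push => zero push big big big big tree push push push push big big big B push push push => zero push big big big big tree push push push push big big big tree push push push

S => T B B   [S → T B B]
T B B => zero T B B   [T → zero T]
zero T B B => zero push B B   [T → push]
zero push B B => zero push big B push B   [B → big B push]
zero push big B push B => zero push big big B push push B   [B → big B push]
zero push big big B push push B => zero push big big big B push push push B   [B → big B push]
zero push big big big B push push push B => zero push big big big big B push push push push B   [B → big B push]
zero push big big big big B push push push push B => zero push big big big big tree push push push push B   [B → tree]
zero push big big big big tree push push push push B => zero push big big big big tree push push push push big B push   [B → big B push]
zero push big big big big tree push push push push big B push => zero push big big big big tree push push push push big big B push push   [B → big B push]
zero push big big big big tree push push push push big big B push push => zero push big big big big tree push push push push big big big B push push push   [B → big B push]
zero push big big big big tree push push push push big big big B push push push => zero push big big big big tree push push push push big big big tree push push push   [B → tree]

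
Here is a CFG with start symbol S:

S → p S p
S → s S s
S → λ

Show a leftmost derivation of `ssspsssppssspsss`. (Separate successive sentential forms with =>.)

S => sSs   [S → s S s]
sSs => ssSss   [S → s S s]
ssSss => sssSsss   [S → s S s]
sssSsss => ssspSpsss   [S → p S p]
ssspSpsss => ssspsSspsss   [S → s S s]
ssspsSspsss => ssspssSsspsss   [S → s S s]
ssspssSsspsss => ssspsssSssspsss   [S → s S s]
ssspsssSssspsss => ssspssspSpssspsss   [S → p S p]
ssspssspSpssspsss => ssspsssppssspsss   [S → λ]

S=>sSs=>ssSss=>sssSsss=>ssspSpsss=>ssspsSspsss=>ssspssSsspsss=>ssspsssSssspsss=>ssspssspSpssspsss=>ssspsssppssspsss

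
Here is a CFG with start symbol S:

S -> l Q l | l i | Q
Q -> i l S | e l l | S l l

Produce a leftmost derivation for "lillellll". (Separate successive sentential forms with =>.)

S => lQl   [S -> l Q l]
lQl => lilSl   [Q -> i l S]
lilSl => lillQll   [S -> l Q l]
lillQll => lillellll   [Q -> e l l]

S => lQl => lilSl => lillQll => lillellll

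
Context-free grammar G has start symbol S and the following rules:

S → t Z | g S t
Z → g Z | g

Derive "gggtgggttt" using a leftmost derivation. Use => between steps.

S => gSt => ggStt => gggSttt => gggtZttt => gggtgZttt => gggtggZttt => gggtgggttt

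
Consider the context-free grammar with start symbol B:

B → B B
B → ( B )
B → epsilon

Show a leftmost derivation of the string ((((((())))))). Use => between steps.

B => (B) => (BB) => ((B)B) => (((B))B) => (((BB))B) => (((BBB))B) => ((((B)BB))B) => (((((B))BB))B) => ((((((B)))BB))B) => (((((((B))))BB))B) => ((((((())))BB))B) => ((((((())))B))B) => ((((((())))))B) => ((((((()))))))

B => (B)   [B → ( B )]
(B) => (BB)   [B → B B]
(BB) => ((B)B)   [B → ( B )]
((B)B) => (((B))B)   [B → ( B )]
(((B))B) => (((BB))B)   [B → B B]
(((BB))B) => (((BBB))B)   [B → B B]
(((BBB))B) => ((((B)BB))B)   [B → ( B )]
((((B)BB))B) => (((((B))BB))B)   [B → ( B )]
(((((B))BB))B) => ((((((B)))BB))B)   [B → ( B )]
((((((B)))BB))B) => (((((((B))))BB))B)   [B → ( B )]
(((((((B))))BB))B) => ((((((())))BB))B)   [B → epsilon]
((((((())))BB))B) => ((((((())))B))B)   [B → epsilon]
((((((())))B))B) => ((((((())))))B)   [B → epsilon]
((((((())))))B) => ((((((()))))))   [B → epsilon]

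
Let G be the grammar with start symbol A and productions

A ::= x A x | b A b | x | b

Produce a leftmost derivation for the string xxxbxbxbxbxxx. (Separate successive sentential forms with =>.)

A => xAx   [A ::= x A x]
xAx => xxAxx   [A ::= x A x]
xxAxx => xxxAxxx   [A ::= x A x]
xxxAxxx => xxxbAbxxx   [A ::= b A b]
xxxbAbxxx => xxxbxAxbxxx   [A ::= x A x]
xxxbxAxbxxx => xxxbxbAbxbxxx   [A ::= b A b]
xxxbxbAbxbxxx => xxxbxbxbxbxxx   [A ::= x]

A => xAx => xxAxx => xxxAxxx => xxxbAbxxx => xxxbxAxbxxx => xxxbxbAbxbxxx => xxxbxbxbxbxxx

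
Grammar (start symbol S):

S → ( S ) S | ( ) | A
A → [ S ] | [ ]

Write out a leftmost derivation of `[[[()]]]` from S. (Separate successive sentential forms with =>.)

S => A   [S → A]
A => [S]   [A → [ S ]]
[S] => [A]   [S → A]
[A] => [[S]]   [A → [ S ]]
[[S]] => [[A]]   [S → A]
[[A]] => [[[S]]]   [A → [ S ]]
[[[S]]] => [[[()]]]   [S → ( )]

S => A => [S] => [A] => [[S]] => [[A]] => [[[S]]] => [[[()]]]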